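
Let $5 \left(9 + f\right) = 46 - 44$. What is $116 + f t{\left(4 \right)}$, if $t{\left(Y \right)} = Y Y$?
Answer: $- \frac{108}{5} \approx -21.6$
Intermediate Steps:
$f = - \frac{43}{5}$ ($f = -9 + \frac{46 - 44}{5} = -9 + \frac{1}{5} \cdot 2 = -9 + \frac{2}{5} = - \frac{43}{5} \approx -8.6$)
$t{\left(Y \right)} = Y^{2}$
$116 + f t{\left(4 \right)} = 116 - \frac{43 \cdot 4^{2}}{5} = 116 - \frac{688}{5} = - \frac{108}{5}$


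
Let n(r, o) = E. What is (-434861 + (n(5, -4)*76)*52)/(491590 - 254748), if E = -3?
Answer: -446717/236842 ≈ -1.8861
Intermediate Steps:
n(r, o) = -3
(-434861 + (n(5, -4)*76)*52)/(491590 - 254748) = (-434861 - 3*76*52)/(491590 - 254748) = (-434861 - 228*52)/236842 = (-434861 - 11856)*(1/236842) = -446717*1/236842 = -446717/236842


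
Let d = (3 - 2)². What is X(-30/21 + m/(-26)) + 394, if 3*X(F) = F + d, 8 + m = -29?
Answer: 215305/546 ≈ 394.33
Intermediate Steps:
m = -37 (m = -8 - 29 = -37)
d = 1 (d = 1² = 1)
X(F) = ⅓ + F/3 (X(F) = (F + 1)/3 = (1 + F)/3 = ⅓ + F/3)
X(-30/21 + m/(-26)) + 394 = (⅓ + (-30/21 - 37/(-26))/3) + 394 = (⅓ + (-30*1/21 - 37*(-1/26))/3) + 394 = (⅓ + (-10/7 + 37/26)/3) + 394 = (⅓ + (⅓)*(-1/182)) + 394 = (⅓ - 1/546) + 394 = 181/546 + 394 = 215305/546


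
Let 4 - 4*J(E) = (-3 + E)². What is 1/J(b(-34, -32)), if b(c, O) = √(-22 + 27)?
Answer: ½ + 3*√5/10 ≈ 1.1708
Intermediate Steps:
b(c, O) = √5
J(E) = 1 - (-3 + E)²/4
1/J(b(-34, -32)) = 1/(1 - (-3 + √5)²/4)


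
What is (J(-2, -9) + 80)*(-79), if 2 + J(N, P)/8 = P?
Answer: 632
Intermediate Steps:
J(N, P) = -16 + 8*P
(J(-2, -9) + 80)*(-79) = ((-16 + 8*(-9)) + 80)*(-79) = ((-16 - 72) + 80)*(-79) = (-88 + 80)*(-79) = -8*(-79) = 632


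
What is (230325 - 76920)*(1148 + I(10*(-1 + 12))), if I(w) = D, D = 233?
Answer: 211852305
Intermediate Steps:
I(w) = 233
(230325 - 76920)*(1148 + I(10*(-1 + 12))) = (230325 - 76920)*(1148 + 233) = 153405*1381 = 211852305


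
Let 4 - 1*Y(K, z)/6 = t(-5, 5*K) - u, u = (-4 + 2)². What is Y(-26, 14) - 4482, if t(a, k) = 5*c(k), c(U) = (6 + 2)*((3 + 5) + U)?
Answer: 24846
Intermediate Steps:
u = 4 (u = (-2)² = 4)
c(U) = 64 + 8*U (c(U) = 8*(8 + U) = 64 + 8*U)
t(a, k) = 320 + 40*k (t(a, k) = 5*(64 + 8*k) = 320 + 40*k)
Y(K, z) = -1872 - 1200*K (Y(K, z) = 24 - 6*((320 + 40*(5*K)) - 1*4) = 24 - 6*((320 + 200*K) - 4) = 24 - 6*(316 + 200*K) = 24 + (-1896 - 1200*K) = -1872 - 1200*K)
Y(-26, 14) - 4482 = (-1872 - 1200*(-26)) - 4482 = (-1872 + 31200) - 4482 = 29328 - 4482 = 24846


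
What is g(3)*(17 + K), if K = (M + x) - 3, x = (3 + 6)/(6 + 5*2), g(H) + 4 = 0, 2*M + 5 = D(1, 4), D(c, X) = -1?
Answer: -185/4 ≈ -46.250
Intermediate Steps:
M = -3 (M = -5/2 + (½)*(-1) = -5/2 - ½ = -3)
g(H) = -4 (g(H) = -4 + 0 = -4)
x = 9/16 (x = 9/(6 + 10) = 9/16 ≈ 0.56250)
K = -87/16 (K = (-3 + 9/16) - 3 = -39/16 - 3 = -87/16 ≈ -5.4375)
g(3)*(17 + K) = -4*(17 - 87/16) = -4*185/16 = -185/4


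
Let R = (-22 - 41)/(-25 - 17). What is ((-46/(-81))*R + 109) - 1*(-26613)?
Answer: 721517/27 ≈ 26723.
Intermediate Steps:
R = 3/2 (R = -63/(-42) = -63*(-1/42) = 3/2 ≈ 1.5000)
((-46/(-81))*R + 109) - 1*(-26613) = (-46/(-81)*(3/2) + 109) - 1*(-26613) = (-46*(-1/81)*(3/2) + 109) + 26613 = ((46/81)*(3/2) + 109) + 26613 = (23/27 + 109) + 26613 = 2966/27 + 26613 = 721517/27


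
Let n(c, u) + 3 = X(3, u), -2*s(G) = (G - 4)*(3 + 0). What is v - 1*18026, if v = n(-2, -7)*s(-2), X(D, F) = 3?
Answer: -18026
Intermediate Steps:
s(G) = 6 - 3*G/2 (s(G) = -(G - 4)*(3 + 0)/2 = -(-4 + G)*3/2 = -(-12 + 3*G)/2 = 6 - 3*G/2)
n(c, u) = 0 (n(c, u) = -3 + 3 = 0)
v = 0 (v = 0*(6 - 3/2*(-2)) = 0*(6 + 3) = 0*9 = 0)
v - 1*18026 = 0 - 1*18026 = 0 - 18026 = -18026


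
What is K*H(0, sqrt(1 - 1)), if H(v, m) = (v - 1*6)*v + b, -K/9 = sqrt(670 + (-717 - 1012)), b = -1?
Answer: 9*I*sqrt(1059) ≈ 292.88*I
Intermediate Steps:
K = -9*I*sqrt(1059) (K = -9*sqrt(670 + (-717 - 1012)) = -9*sqrt(670 - 1729) = -9*I*sqrt(1059) ≈ -292.88*I)
H(v, m) = -1 + v*(-6 + v) (H(v, m) = (v - 1*6)*v - 1 = (v - 6)*v - 1 = (-6 + v)*v - 1 = v*(-6 + v) - 1 = -1 + v*(-6 + v))
K*H(0, sqrt(1 - 1)) = (-9*I*sqrt(1059))*(-1 + 0**2 - 6*0) = (-9*I*sqrt(1059))*(-1 + 0 + 0) = -9*I*sqrt(1059)*(-1) = 9*I*sqrt(1059)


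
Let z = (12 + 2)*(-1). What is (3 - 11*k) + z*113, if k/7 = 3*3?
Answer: -2272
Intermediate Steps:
k = 63 (k = 7*(3*3) = 7*9 = 63)
z = -14 (z = 14*(-1) = -14)
(3 - 11*k) + z*113 = (3 - 11*63) - 14*113 = (3 - 693) - 1582 = -690 - 1582 = -2272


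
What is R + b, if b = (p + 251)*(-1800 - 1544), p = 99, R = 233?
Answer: -1170167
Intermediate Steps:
b = -1170400 (b = (99 + 251)*(-1800 - 1544) = 350*(-3344) = -1170400)
R + b = 233 - 1170400 = -1170167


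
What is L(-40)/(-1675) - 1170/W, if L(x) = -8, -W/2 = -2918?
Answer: -956531/4887650 ≈ -0.19570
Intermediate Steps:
W = 5836 (W = -2*(-2918) = 5836)
L(-40)/(-1675) - 1170/W = -8/(-1675) - 1170/5836 = -8*(-1/1675) - 1170*1/5836 = 8/1675 - 585/2918 = -956531/4887650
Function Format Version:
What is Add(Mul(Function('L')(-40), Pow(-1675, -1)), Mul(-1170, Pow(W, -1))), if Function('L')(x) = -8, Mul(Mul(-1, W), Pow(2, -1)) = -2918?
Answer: Rational(-956531, 4887650) ≈ -0.19570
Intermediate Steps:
W = 5836 (W = Mul(-2, -2918) = 5836)
Add(Mul(Function('L')(-40), Pow(-1675, -1)), Mul(-1170, Pow(W, -1))) = Add(Mul(-8, Pow(-1675, -1)), Mul(-1170, Pow(5836, -1))) = Add(Mul(-8, Rational(-1, 1675)), Mul(-1170, Rational(1, 5836))) = Add(Rational(8, 1675), Rational(-585, 2918)) = Rational(-956531, 4887650)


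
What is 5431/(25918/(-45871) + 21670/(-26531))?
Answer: -6609546013931/1681655028 ≈ -3930.4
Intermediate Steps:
5431/(25918/(-45871) + 21670/(-26531)) = 5431/(25918*(-1/45871) + 21670*(-1/26531)) = 5431/(-25918/45871 - 21670/26531) = 5431/(-1681655028/1217003501) = 5431*(-1217003501/1681655028) = -6609546013931/1681655028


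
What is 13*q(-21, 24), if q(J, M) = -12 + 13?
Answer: 13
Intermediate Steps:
q(J, M) = 1
13*q(-21, 24) = 13*1 = 13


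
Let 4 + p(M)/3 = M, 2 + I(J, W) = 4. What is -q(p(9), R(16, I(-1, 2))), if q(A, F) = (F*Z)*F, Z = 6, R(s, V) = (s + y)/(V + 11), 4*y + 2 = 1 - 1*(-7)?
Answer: -3675/338 ≈ -10.873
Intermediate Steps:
y = 3/2 (y = -½ + (1 - 1*(-7))/4 = -½ + (1 + 7)/4 = -½ + (¼)*8 = -½ + 2 = 3/2 ≈ 1.5000)
I(J, W) = 2 (I(J, W) = -2 + 4 = 2)
R(s, V) = (3/2 + s)/(11 + V) (R(s, V) = (s + 3/2)/(V + 11) = (3/2 + s)/(11 + V))
p(M) = -12 + 3*M
q(A, F) = 6*F² (q(A, F) = (F*6)*F = (6*F)*F = 6*F²)
-q(p(9), R(16, I(-1, 2))) = -6*((3/2 + 16)/(11 + 2))² = -6*((35/2)/13)² = -6*((1/13)*(35/2))² = -6*(35/26)² = -6*1225/676 = -1*3675/338 = -3675/338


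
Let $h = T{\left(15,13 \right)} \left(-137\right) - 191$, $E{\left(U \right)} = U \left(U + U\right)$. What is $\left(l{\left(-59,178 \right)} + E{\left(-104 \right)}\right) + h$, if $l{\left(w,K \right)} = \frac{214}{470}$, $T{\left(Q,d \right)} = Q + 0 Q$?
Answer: $\frac{4555817}{235} \approx 19386.0$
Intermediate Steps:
$E{\left(U \right)} = 2 U^{2}$ ($E{\left(U \right)} = U 2 U = 2 U^{2}$)
$T{\left(Q,d \right)} = Q$ ($T{\left(Q,d \right)} = Q + 0 = Q$)
$l{\left(w,K \right)} = \frac{107}{235}$ ($l{\left(w,K \right)} = 214 \cdot \frac{1}{470} = \frac{107}{235}$)
$h = -2246$ ($h = 15 \left(-137\right) - 191 = -2055 - 191 = -2246$)
$\left(l{\left(-59,178 \right)} + E{\left(-104 \right)}\right) + h = \left(\frac{107}{235} + 2 \left(-104\right)^{2}\right) - 2246 = \left(\frac{107}{235} + 2 \cdot 10816\right) - 2246 = \left(\frac{107}{235} + 21632\right) - 2246 = \frac{5083627}{235} - 2246 = \frac{4555817}{235}$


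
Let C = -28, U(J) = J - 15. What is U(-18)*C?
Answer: 924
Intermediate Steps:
U(J) = -15 + J
U(-18)*C = (-15 - 18)*(-28) = -33*(-28) = 924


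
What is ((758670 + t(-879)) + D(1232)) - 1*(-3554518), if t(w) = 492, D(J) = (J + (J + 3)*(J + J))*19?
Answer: 62154848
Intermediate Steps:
D(J) = 19*J + 38*J*(3 + J) (D(J) = (J + (3 + J)*(2*J))*19 = (J + 2*J*(3 + J))*19 = 19*J + 38*J*(3 + J))
((758670 + t(-879)) + D(1232)) - 1*(-3554518) = ((758670 + 492) + 19*1232*(7 + 2*1232)) - 1*(-3554518) = (759162 + 19*1232*(7 + 2464)) + 3554518 = (759162 + 19*1232*2471) + 3554518 = (759162 + 57841168) + 3554518 = 58600330 + 3554518 = 62154848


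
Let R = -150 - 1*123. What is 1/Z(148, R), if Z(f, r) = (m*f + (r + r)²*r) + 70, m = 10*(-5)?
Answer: -1/81392998 ≈ -1.2286e-8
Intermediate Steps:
R = -273 (R = -150 - 123 = -273)
m = -50
Z(f, r) = 70 - 50*f + 4*r³ (Z(f, r) = (-50*f + (r + r)²*r) + 70 = (-50*f + (2*r)²*r) + 70 = (-50*f + (4*r²)*r) + 70 = (-50*f + 4*r³) + 70 = 70 - 50*f + 4*r³)
1/Z(148, R) = 1/(70 - 50*148 + 4*(-273)³) = 1/(70 - 7400 + 4*(-20346417)) = 1/(70 - 7400 - 81385668) = 1/(-81392998) = -1/81392998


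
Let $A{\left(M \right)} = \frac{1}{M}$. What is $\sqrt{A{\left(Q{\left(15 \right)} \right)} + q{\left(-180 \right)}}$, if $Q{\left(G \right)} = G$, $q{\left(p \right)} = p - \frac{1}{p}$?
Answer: $\frac{i \sqrt{161935}}{30} \approx 13.414 i$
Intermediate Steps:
$\sqrt{A{\left(Q{\left(15 \right)} \right)} + q{\left(-180 \right)}} = \sqrt{\frac{1}{15} - \frac{32399}{180}} = \sqrt{- \frac{32387}{180}} = \frac{i \sqrt{161935}}{30}$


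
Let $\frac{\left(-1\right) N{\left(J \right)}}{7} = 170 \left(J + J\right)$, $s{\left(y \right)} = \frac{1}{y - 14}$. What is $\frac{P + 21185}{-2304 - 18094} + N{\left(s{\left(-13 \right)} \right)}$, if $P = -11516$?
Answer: $\frac{48286177}{550746} \approx 87.674$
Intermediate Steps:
$s{\left(y \right)} = \frac{1}{-14 + y}$
$N{\left(J \right)} = - 2380 J$ ($N{\left(J \right)} = - 7 \cdot 170 \left(J + J\right) = - 7 \cdot 170 \cdot 2 J = - 7 \cdot 340 J = - 2380 J$)
$\frac{P + 21185}{-2304 - 18094} + N{\left(s{\left(-13 \right)} \right)} = \frac{-11516 + 21185}{-2304 - 18094} - \frac{2380}{-14 - 13} = \frac{9669}{-20398} - \frac{2380}{-27} = 9669 \left(- \frac{1}{20398}\right) - - \frac{2380}{27} = - \frac{9669}{20398} + \frac{2380}{27} = \frac{48286177}{550746}$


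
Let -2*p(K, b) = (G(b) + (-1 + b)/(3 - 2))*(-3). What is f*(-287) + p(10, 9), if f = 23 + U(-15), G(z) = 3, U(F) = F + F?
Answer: 4051/2 ≈ 2025.5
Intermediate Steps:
U(F) = 2*F
f = -7 (f = 23 + 2*(-15) = 23 - 30 = -7)
p(K, b) = 3 + 3*b/2 (p(K, b) = -(3 + (-1 + b)/(3 - 2))*(-3)/2 = -(3 + (-1 + b)/1)*(-3)/2 = -(3 + (-1 + b)*1)*(-3)/2 = -(3 + (-1 + b))*(-3)/2 = -(2 + b)*(-3)/2 = -(-6 - 3*b)/2 = 3 + 3*b/2)
f*(-287) + p(10, 9) = -7*(-287) + (3 + (3/2)*9) = 2009 + (3 + 27/2) = 2009 + 33/2 = 4051/2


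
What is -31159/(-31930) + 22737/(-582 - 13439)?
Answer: -289112071/447690530 ≈ -0.64579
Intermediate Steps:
-31159/(-31930) + 22737/(-582 - 13439) = -31159*(-1/31930) + 22737/(-14021) = 31159/31930 + 22737*(-1/14021) = 31159/31930 - 22737/14021 = -289112071/447690530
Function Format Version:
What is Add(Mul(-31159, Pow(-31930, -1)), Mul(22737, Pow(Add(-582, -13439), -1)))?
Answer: Rational(-289112071, 447690530) ≈ -0.64579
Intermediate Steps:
Add(Mul(-31159, Pow(-31930, -1)), Mul(22737, Pow(Add(-582, -13439), -1))) = Add(Mul(-31159, Rational(-1, 31930)), Mul(22737, Pow(-14021, -1))) = Add(Rational(31159, 31930), Mul(22737, Rational(-1, 14021))) = Add(Rational(31159, 31930), Rational(-22737, 14021)) = Rational(-289112071, 447690530)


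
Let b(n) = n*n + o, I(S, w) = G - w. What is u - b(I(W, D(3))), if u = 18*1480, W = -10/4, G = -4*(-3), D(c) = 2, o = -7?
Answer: 26547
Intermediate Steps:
G = 12
W = -5/2 (W = -10*¼ = -5/2 ≈ -2.5000)
I(S, w) = 12 - w
u = 26640
b(n) = -7 + n² (b(n) = n*n - 7 = n² - 7 = -7 + n²)
u - b(I(W, D(3))) = 26640 - (-7 + (12 - 1*2)²) = 26640 - (-7 + (12 - 2)²) = 26640 - (-7 + 10²) = 26640 - (-7 + 100) = 26640 - 1*93 = 26640 - 93 = 26547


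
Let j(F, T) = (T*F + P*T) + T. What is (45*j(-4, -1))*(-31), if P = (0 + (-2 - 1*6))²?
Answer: 85095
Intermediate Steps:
P = 64 (P = (0 + (-2 - 6))² = (0 - 8)² = (-8)² = 64)
j(F, T) = 65*T + F*T (j(F, T) = (T*F + 64*T) + T = (F*T + 64*T) + T = (64*T + F*T) + T = 65*T + F*T)
(45*j(-4, -1))*(-31) = (45*(-(65 - 4)))*(-31) = (45*(-1*61))*(-31) = (45*(-61))*(-31) = -2745*(-31) = 85095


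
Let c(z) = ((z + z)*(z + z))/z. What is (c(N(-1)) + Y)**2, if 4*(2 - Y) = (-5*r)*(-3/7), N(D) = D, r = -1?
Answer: 1681/784 ≈ 2.1441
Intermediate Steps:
c(z) = 4*z (c(z) = ((2*z)*(2*z))/z = (4*z**2)/z = 4*z)
Y = 71/28 (Y = 2 - (-5*(-1))*(-3/7)/4 = 2 - 5*(-3*1/7)/4 = 2 - 5*(-3)/(4*7) = 2 - 1/4*(-15/7) = 2 + 15/28 = 71/28 ≈ 2.5357)
(c(N(-1)) + Y)**2 = (4*(-1) + 71/28)**2 = (-4 + 71/28)**2 = (-41/28)**2 = 1681/784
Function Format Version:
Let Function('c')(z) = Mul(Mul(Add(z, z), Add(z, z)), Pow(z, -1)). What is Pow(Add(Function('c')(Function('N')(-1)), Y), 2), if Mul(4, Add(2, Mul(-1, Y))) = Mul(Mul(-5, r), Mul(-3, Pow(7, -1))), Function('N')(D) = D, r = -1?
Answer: Rational(1681, 784) ≈ 2.1441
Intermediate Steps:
Function('c')(z) = Mul(4, z) (Function('c')(z) = Mul(Mul(Mul(2, z), Mul(2, z)), Pow(z, -1)) = Mul(Mul(4, Pow(z, 2)), Pow(z, -1)) = Mul(4, z))
Y = Rational(71, 28) (Y = Add(2, Mul(Rational(-1, 4), Mul(Mul(-5, -1), Mul(-3, Pow(7, -1))))) = Add(2, Mul(Rational(-1, 4), Mul(5, Mul(-3, Rational(1, 7))))) = Add(2, Mul(Rational(-1, 4), Mul(5, Rational(-3, 7)))) = Add(2, Mul(Rational(-1, 4), Rational(-15, 7))) = Add(2, Rational(15, 28)) = Rational(71, 28) ≈ 2.5357)
Pow(Add(Function('c')(Function('N')(-1)), Y), 2) = Pow(Add(Mul(4, -1), Rational(71, 28)), 2) = Pow(Add(-4, Rational(71, 28)), 2) = Pow(Rational(-41, 28), 2) = Rational(1681, 784)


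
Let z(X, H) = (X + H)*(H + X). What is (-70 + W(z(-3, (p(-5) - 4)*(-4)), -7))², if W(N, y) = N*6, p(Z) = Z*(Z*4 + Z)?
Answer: 2024769627136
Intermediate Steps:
p(Z) = 5*Z² (p(Z) = Z*(4*Z + Z) = Z*(5*Z) = 5*Z²)
z(X, H) = (H + X)² (z(X, H) = (H + X)*(H + X) = (H + X)²)
W(N, y) = 6*N
(-70 + W(z(-3, (p(-5) - 4)*(-4)), -7))² = (-70 + 6*((5*(-5)² - 4)*(-4) - 3)²)² = (-70 + 6*((5*25 - 4)*(-4) - 3)²)² = (-70 + 6*((125 - 4)*(-4) - 3)²)² = (-70 + 6*(121*(-4) - 3)²)² = (-70 + 6*(-484 - 3)²)² = (-70 + 6*(-487)²)² = (-70 + 6*237169)² = (-70 + 1423014)² = 1422944² = 2024769627136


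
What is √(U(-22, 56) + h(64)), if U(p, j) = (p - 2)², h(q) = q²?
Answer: 8*√73 ≈ 68.352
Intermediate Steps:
U(p, j) = (-2 + p)²
√(U(-22, 56) + h(64)) = √((-2 - 22)² + 64²) = √((-24)² + 4096) = √(576 + 4096) = √4672 = 8*√73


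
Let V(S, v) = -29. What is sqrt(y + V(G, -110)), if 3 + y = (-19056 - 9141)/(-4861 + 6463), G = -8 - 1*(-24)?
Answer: 9*I*sqrt(19402)/178 ≈ 7.0428*I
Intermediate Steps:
G = 16 (G = -8 + 24 = 16)
y = -3667/178 (y = -3 + (-19056 - 9141)/(-4861 + 6463) = -3 - 28197/1602 = -3 - 28197*1/1602 = -3 - 3133/178 = -3667/178 ≈ -20.601)
sqrt(y + V(G, -110)) = sqrt(-3667/178 - 29) = sqrt(-8829/178) = 9*I*sqrt(19402)/178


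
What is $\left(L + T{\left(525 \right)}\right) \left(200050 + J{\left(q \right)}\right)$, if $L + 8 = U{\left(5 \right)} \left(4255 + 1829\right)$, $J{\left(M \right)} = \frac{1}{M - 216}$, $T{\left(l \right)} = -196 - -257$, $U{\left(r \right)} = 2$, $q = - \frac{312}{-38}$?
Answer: $\frac{9652113793201}{3948} \approx 2.4448 \cdot 10^{9}$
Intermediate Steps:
$q = \frac{156}{19}$ ($q = \left(-312\right) \left(- \frac{1}{38}\right) = \frac{156}{19} \approx 8.2105$)
$T{\left(l \right)} = 61$ ($T{\left(l \right)} = -196 + 257 = 61$)
$J{\left(M \right)} = \frac{1}{-216 + M}$
$L = 12160$ ($L = -8 + 2 \left(4255 + 1829\right) = -8 + 2 \cdot 6084 = -8 + 12168 = 12160$)
$\left(L + T{\left(525 \right)}\right) \left(200050 + J{\left(q \right)}\right) = \left(12160 + 61\right) \left(200050 + \frac{1}{-216 + \frac{156}{19}}\right) = 12221 \left(200050 + \frac{1}{- \frac{3948}{19}}\right) = 12221 \left(200050 - \frac{19}{3948}\right) = 12221 \cdot \frac{789797381}{3948} = \frac{9652113793201}{3948}$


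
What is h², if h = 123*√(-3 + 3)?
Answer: 0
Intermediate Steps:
h = 0 (h = 123*√0 = 123*0 = 0)
h² = 0² = 0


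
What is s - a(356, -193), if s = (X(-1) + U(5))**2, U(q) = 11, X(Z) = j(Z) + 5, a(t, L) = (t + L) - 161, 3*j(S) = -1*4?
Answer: 1918/9 ≈ 213.11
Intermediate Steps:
j(S) = -4/3 (j(S) = (-1*4)/3 = (1/3)*(-4) = -4/3)
a(t, L) = -161 + L + t (a(t, L) = (L + t) - 161 = -161 + L + t)
X(Z) = 11/3 (X(Z) = -4/3 + 5 = 11/3)
s = 1936/9 (s = (11/3 + 11)**2 = (44/3)**2 = 1936/9 ≈ 215.11)
s - a(356, -193) = 1936/9 - (-161 - 193 + 356) = 1936/9 - 1*2 = 1936/9 - 2 = 1918/9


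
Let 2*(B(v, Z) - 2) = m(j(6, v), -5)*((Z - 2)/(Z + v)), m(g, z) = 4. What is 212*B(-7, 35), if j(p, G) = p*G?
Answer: 6466/7 ≈ 923.71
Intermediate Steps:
j(p, G) = G*p
B(v, Z) = 2 + 2*(-2 + Z)/(Z + v) (B(v, Z) = 2 + (4*((Z - 2)/(Z + v)))/2 = 2 + (4*((-2 + Z)/(Z + v)))/2 = 2 + (4*(-2 + Z)/(Z + v))/2 = 2 + 2*(-2 + Z)/(Z + v))
212*B(-7, 35) = 212*(2*(-2 - 7 + 2*35)/(35 - 7)) = 212*(2*(-2 - 7 + 70)/28) = 212*(2*(1/28)*61) = 212*(61/14) = 6466/7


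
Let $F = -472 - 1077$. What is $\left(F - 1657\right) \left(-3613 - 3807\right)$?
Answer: $23788520$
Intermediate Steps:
$F = -1549$ ($F = -472 - 1077 = -1549$)
$\left(F - 1657\right) \left(-3613 - 3807\right) = \left(-1549 - 1657\right) \left(-3613 - 3807\right) = \left(-3206\right) \left(-7420\right) = 23788520$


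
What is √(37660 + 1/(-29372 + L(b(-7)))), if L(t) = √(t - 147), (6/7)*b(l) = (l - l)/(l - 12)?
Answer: √(37660 - 1/(29372 - 7*I*√3)) ≈ 194.06 - 0.e-11*I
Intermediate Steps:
b(l) = 0 (b(l) = 7*((l - l)/(l - 12))/6 = 7*(0/(-12 + l))/6 = (7/6)*0 = 0)
L(t) = √(-147 + t)
√(37660 + 1/(-29372 + L(b(-7)))) = √(37660 + 1/(-29372 + √(-147 + 0))) = √(37660 + 1/(-29372 + √(-147))) = √(37660 + 1/(-29372 + 7*I*√3))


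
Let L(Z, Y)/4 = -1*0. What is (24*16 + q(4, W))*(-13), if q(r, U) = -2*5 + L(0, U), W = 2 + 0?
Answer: -4862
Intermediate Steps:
L(Z, Y) = 0 (L(Z, Y) = 4*(-1*0) = 4*0 = 0)
W = 2
q(r, U) = -10 (q(r, U) = -2*5 + 0 = -10 + 0 = -10)
(24*16 + q(4, W))*(-13) = (24*16 - 10)*(-13) = (384 - 10)*(-13) = 374*(-13) = -4862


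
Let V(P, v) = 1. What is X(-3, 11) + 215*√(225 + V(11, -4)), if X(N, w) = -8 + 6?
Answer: -2 + 215*√226 ≈ 3230.2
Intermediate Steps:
X(N, w) = -2
X(-3, 11) + 215*√(225 + V(11, -4)) = -2 + 215*√(225 + 1) = -2 + 215*√226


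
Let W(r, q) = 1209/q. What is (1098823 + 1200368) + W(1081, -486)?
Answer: 372468539/162 ≈ 2.2992e+6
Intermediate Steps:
(1098823 + 1200368) + W(1081, -486) = (1098823 + 1200368) + 1209/(-486) = 2299191 + 1209*(-1/486) = 2299191 - 403/162 = 372468539/162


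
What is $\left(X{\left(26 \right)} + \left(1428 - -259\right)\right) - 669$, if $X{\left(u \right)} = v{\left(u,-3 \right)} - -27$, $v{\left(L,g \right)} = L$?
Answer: $1071$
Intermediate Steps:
$X{\left(u \right)} = 27 + u$ ($X{\left(u \right)} = u - -27 = u + 27 = 27 + u$)
$\left(X{\left(26 \right)} + \left(1428 - -259\right)\right) - 669 = \left(\left(27 + 26\right) + \left(1428 - -259\right)\right) - 669 = \left(53 + \left(1428 + 259\right)\right) - 669 = \left(53 + 1687\right) - 669 = 1740 - 669 = 1071$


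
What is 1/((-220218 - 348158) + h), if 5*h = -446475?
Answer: -1/657671 ≈ -1.5205e-6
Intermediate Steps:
h = -89295 (h = (⅕)*(-446475) = -89295)
1/((-220218 - 348158) + h) = 1/((-220218 - 348158) - 89295) = 1/(-568376 - 89295) = 1/(-657671) = -1/657671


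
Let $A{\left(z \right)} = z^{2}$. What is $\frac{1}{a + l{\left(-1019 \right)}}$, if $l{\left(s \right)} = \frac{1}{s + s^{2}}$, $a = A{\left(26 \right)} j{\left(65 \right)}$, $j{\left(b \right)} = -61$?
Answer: $- \frac{1037342}{42775834711} \approx -2.4251 \cdot 10^{-5}$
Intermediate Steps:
$a = -41236$ ($a = 26^{2} \left(-61\right) = 676 \left(-61\right) = -41236$)
$\frac{1}{a + l{\left(-1019 \right)}} = \frac{1}{-41236 + \frac{1}{\left(-1019\right) \left(1 - 1019\right)}} = \frac{1}{-41236 - \frac{1}{1019 \left(-1018\right)}} = \frac{1}{-41236 - - \frac{1}{1037342}} = \frac{1}{-41236 + \frac{1}{1037342}} = \frac{1}{- \frac{42775834711}{1037342}} = - \frac{1037342}{42775834711}$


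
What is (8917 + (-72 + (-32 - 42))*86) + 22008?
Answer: 18369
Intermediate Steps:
(8917 + (-72 + (-32 - 42))*86) + 22008 = (8917 + (-72 - 74)*86) + 22008 = (8917 - 146*86) + 22008 = (8917 - 12556) + 22008 = -3639 + 22008 = 18369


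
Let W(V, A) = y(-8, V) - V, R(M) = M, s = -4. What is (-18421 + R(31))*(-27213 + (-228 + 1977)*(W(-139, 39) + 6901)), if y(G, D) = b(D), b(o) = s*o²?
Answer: 2259836189910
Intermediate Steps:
b(o) = -4*o²
y(G, D) = -4*D²
W(V, A) = -V - 4*V² (W(V, A) = -4*V² - V = -V - 4*V²)
(-18421 + R(31))*(-27213 + (-228 + 1977)*(W(-139, 39) + 6901)) = (-18421 + 31)*(-27213 + (-228 + 1977)*(-139*(-1 - 4*(-139)) + 6901)) = -18390*(-27213 + 1749*(-139*(-1 + 556) + 6901)) = -18390*(-27213 + 1749*(-139*555 + 6901)) = -18390*(-27213 + 1749*(-77145 + 6901)) = -18390*(-27213 + 1749*(-70244)) = -18390*(-27213 - 122856756) = -18390*(-122883969) = 2259836189910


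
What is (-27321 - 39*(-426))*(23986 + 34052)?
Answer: -621412866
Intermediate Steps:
(-27321 - 39*(-426))*(23986 + 34052) = (-27321 + 16614)*58038 = -10707*58038 = -621412866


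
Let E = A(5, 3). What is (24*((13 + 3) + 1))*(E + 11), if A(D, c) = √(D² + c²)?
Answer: 4488 + 408*√34 ≈ 6867.0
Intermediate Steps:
E = √34 (E = √(5² + 3²) = √(25 + 9) = √34 ≈ 5.8309)
(24*((13 + 3) + 1))*(E + 11) = (24*((13 + 3) + 1))*(√34 + 11) = (24*(16 + 1))*(11 + √34) = (24*17)*(11 + √34) = 408*(11 + √34) = 4488 + 408*√34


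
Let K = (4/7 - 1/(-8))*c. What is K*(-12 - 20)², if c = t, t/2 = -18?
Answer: -179712/7 ≈ -25673.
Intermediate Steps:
t = -36 (t = 2*(-18) = -36)
c = -36
K = -351/14 (K = (4/7 - 1/(-8))*(-36) = (4*(⅐) - 1*(-⅛))*(-36) = (4/7 + ⅛)*(-36) = (39/56)*(-36) = -351/14 ≈ -25.071)
K*(-12 - 20)² = -351*(-12 - 20)²/14 = -351/14*(-32)² = -351/14*1024 = -179712/7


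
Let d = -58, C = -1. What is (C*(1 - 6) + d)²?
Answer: 2809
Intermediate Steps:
(C*(1 - 6) + d)² = (-(1 - 6) - 58)² = (-1*(-5) - 58)² = (5 - 58)² = (-53)² = 2809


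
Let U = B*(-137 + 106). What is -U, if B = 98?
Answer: 3038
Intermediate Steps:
U = -3038 (U = 98*(-137 + 106) = 98*(-31) = -3038)
-U = -1*(-3038) = 3038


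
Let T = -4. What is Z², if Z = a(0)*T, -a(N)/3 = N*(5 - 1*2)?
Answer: 0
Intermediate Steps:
a(N) = -9*N (a(N) = -3*N*(5 - 1*2) = -3*N*(5 - 2) = -3*N*3 = -9*N)
Z = 0 (Z = -9*0*(-4) = 0*(-4) = 0)
Z² = 0² = 0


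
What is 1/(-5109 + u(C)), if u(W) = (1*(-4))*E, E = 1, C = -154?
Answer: -1/5113 ≈ -0.00019558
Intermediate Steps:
u(W) = -4 (u(W) = (1*(-4))*1 = -4*1 = -4)
1/(-5109 + u(C)) = 1/(-5109 - 4) = 1/(-5113) = -1/5113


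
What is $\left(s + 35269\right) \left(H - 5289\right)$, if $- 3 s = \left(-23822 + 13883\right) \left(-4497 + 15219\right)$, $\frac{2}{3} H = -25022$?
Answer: $-1522632773610$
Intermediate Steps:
$H = -37533$ ($H = \frac{3}{2} \left(-25022\right) = -37533$)
$s = 35521986$ ($s = - \frac{\left(-23822 + 13883\right) \left(-4497 + 15219\right)}{3} = - \frac{\left(-9939\right) 10722}{3} = \left(- \frac{1}{3}\right) \left(-106565958\right) = 35521986$)
$\left(s + 35269\right) \left(H - 5289\right) = \left(35521986 + 35269\right) \left(-37533 - 5289\right) = 35557255 \left(-42822\right) = -1522632773610$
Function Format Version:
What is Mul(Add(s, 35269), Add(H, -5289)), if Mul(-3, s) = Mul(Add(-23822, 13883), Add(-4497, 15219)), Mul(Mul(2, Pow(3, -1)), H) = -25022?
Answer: -1522632773610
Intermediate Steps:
H = -37533 (H = Mul(Rational(3, 2), -25022) = -37533)
s = 35521986 (s = Mul(Rational(-1, 3), Mul(Add(-23822, 13883), Add(-4497, 15219))) = Mul(Rational(-1, 3), Mul(-9939, 10722)) = Mul(Rational(-1, 3), -106565958) = 35521986)
Mul(Add(s, 35269), Add(H, -5289)) = Mul(Add(35521986, 35269), Add(-37533, -5289)) = Mul(35557255, -42822) = -1522632773610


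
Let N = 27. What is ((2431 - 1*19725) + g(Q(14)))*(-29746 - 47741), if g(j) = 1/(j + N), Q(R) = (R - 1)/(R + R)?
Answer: 1030504107246/769 ≈ 1.3401e+9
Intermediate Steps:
Q(R) = (-1 + R)/(2*R) (Q(R) = (-1 + R)/((2*R)) = (-1 + R)*(1/(2*R)) = (-1 + R)/(2*R))
g(j) = 1/(27 + j) (g(j) = 1/(j + 27) = 1/(27 + j))
((2431 - 1*19725) + g(Q(14)))*(-29746 - 47741) = ((2431 - 1*19725) + 1/(27 + (1/2)*(-1 + 14)/14))*(-29746 - 47741) = ((2431 - 19725) + 1/(27 + (1/2)*(1/14)*13))*(-77487) = (-17294 + 1/(27 + 13/28))*(-77487) = (-17294 + 1/(769/28))*(-77487) = (-17294 + 28/769)*(-77487) = -13299058/769*(-77487) = 1030504107246/769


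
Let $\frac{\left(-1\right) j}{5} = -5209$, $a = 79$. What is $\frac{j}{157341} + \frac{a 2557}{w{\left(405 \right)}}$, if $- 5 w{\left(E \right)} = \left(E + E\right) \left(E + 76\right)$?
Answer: $- \frac{9917958511}{4086775134} \approx -2.4268$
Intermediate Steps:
$j = 26045$ ($j = \left(-5\right) \left(-5209\right) = 26045$)
$w{\left(E \right)} = - \frac{2 E \left(76 + E\right)}{5}$ ($w{\left(E \right)} = - \frac{\left(E + E\right) \left(E + 76\right)}{5} = - \frac{2 E \left(76 + E\right)}{5}$)
$\frac{j}{157341} + \frac{a 2557}{w{\left(405 \right)}} = \frac{26045}{157341} + \frac{79 \cdot 2557}{\left(- \frac{2}{5}\right) 405 \left(76 + 405\right)} = 26045 \cdot \frac{1}{157341} + \frac{202003}{\left(- \frac{2}{5}\right) 405 \cdot 481} = \frac{26045}{157341} + \frac{202003}{-77922} = \frac{26045}{157341} + 202003 \left(- \frac{1}{77922}\right) = \frac{26045}{157341} - \frac{202003}{77922} = - \frac{9917958511}{4086775134}$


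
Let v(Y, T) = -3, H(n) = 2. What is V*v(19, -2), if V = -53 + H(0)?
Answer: 153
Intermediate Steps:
V = -51 (V = -53 + 2 = -51)
V*v(19, -2) = -51*(-3) = 153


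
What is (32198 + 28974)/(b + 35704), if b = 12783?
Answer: 61172/48487 ≈ 1.2616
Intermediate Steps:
(32198 + 28974)/(b + 35704) = (32198 + 28974)/(12783 + 35704) = 61172/48487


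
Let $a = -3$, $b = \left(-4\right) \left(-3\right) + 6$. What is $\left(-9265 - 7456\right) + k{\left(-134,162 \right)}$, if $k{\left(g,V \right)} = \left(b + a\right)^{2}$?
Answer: $-16496$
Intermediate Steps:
$b = 18$ ($b = 12 + 6 = 18$)
$k{\left(g,V \right)} = 225$ ($k{\left(g,V \right)} = \left(18 - 3\right)^{2} = 15^{2} = 225$)
$\left(-9265 - 7456\right) + k{\left(-134,162 \right)} = \left(-9265 - 7456\right) + 225 = -16721 + 225 = -16496$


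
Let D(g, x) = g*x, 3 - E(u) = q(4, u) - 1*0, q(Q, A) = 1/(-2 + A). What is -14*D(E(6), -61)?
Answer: 4697/2 ≈ 2348.5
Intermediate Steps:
E(u) = 3 - 1/(-2 + u) (E(u) = 3 - (1/(-2 + u) - 1*0) = 3 - (1/(-2 + u) + 0) = 3 - 1/(-2 + u))
-14*D(E(6), -61) = -14*(-7 + 3*6)/(-2 + 6)*(-61) = -14*(-7 + 18)/4*(-61) = -14*(¼)*11*(-61) = -77*(-61)/2 = -14*(-671/4) = 4697/2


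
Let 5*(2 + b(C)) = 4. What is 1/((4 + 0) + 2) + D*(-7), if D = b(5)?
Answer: 257/30 ≈ 8.5667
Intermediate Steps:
b(C) = -6/5 (b(C) = -2 + (⅕)*4 = -2 + ⅘ = -6/5)
D = -6/5 ≈ -1.2000
1/((4 + 0) + 2) + D*(-7) = 1/((4 + 0) + 2) - 6/5*(-7) = 1/(4 + 2) + 42/5 = 1/6 + 42/5 = ⅙ + 42/5 = 257/30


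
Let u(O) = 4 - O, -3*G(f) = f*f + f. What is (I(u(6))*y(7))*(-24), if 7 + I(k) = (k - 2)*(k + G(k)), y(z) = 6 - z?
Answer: 88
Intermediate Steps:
G(f) = -f/3 - f²/3 (G(f) = -(f*f + f)/3 = -(f² + f)/3 = -(f + f²)/3 = -f/3 - f²/3)
I(k) = -7 + (-2 + k)*(k - k*(1 + k)/3) (I(k) = -7 + (k - 2)*(k - k*(1 + k)/3) = -7 + (-2 + k)*(k - k*(1 + k)/3))
(I(u(6))*y(7))*(-24) = ((-7 - 4*(4 - 1*6)/3 - (4 - 1*6)³/3 + 4*(4 - 1*6)²/3)*(6 - 1*7))*(-24) = ((-7 - 4*(4 - 6)/3 - (4 - 6)³/3 + 4*(4 - 6)²/3)*(6 - 7))*(-24) = ((-7 - 4/3*(-2) - ⅓*(-2)³ + (4/3)*(-2)²)*(-1))*(-24) = ((-7 + 8/3 - ⅓*(-8) + (4/3)*4)*(-1))*(-24) = ((-7 + 8/3 + 8/3 + 16/3)*(-1))*(-24) = ((11/3)*(-1))*(-24) = -11/3*(-24) = 88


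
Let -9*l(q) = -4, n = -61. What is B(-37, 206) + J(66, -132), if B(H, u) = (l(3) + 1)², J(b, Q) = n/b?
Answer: 2071/1782 ≈ 1.1622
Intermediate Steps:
l(q) = 4/9 (l(q) = -⅑*(-4) = 4/9)
J(b, Q) = -61/b
B(H, u) = 169/81 (B(H, u) = (4/9 + 1)² = (13/9)² = 169/81)
B(-37, 206) + J(66, -132) = 169/81 - 61/66 = 2071/1782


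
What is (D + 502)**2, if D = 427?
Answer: 863041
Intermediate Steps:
(D + 502)**2 = (427 + 502)**2 = 929**2 = 863041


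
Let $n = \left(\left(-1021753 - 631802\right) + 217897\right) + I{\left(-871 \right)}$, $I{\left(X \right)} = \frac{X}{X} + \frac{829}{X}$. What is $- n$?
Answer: $\frac{1250458076}{871} \approx 1.4357 \cdot 10^{6}$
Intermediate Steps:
$I{\left(X \right)} = 1 + \frac{829}{X}$
$n = - \frac{1250458076}{871}$ ($n = \left(\left(-1021753 - 631802\right) + 217897\right) + \frac{829 - 871}{-871} = \left(\left(-1021753 - 631802\right) + 217897\right) - - \frac{42}{871} = \left(-1653555 + 217897\right) + \frac{42}{871} = -1435658 + \frac{42}{871} = - \frac{1250458076}{871} \approx -1.4357 \cdot 10^{6}$)
$- n = \left(-1\right) \left(- \frac{1250458076}{871}\right) = \frac{1250458076}{871}$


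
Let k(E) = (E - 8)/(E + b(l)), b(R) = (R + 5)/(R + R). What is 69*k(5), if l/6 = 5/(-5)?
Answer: -2484/61 ≈ -40.721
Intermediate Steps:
l = -6 (l = 6*(5/(-5)) = 6*(5*(-1/5)) = 6*(-1) = -6)
b(R) = (5 + R)/(2*R) (b(R) = (5 + R)/((2*R)) = (5 + R)*(1/(2*R)) = (5 + R)/(2*R))
k(E) = (-8 + E)/(1/12 + E) (k(E) = (E - 8)/(E + (1/2)*(5 - 6)/(-6)) = (-8 + E)/(E + (1/2)*(-1/6)*(-1)) = (-8 + E)/(E + 1/12) = (-8 + E)/(1/12 + E))
69*k(5) = 69*(12*(-8 + 5)/(1 + 12*5)) = 69*(12*(-3)/(1 + 60)) = 69*(12*(-3)/61) = 69*(12*(1/61)*(-3)) = 69*(-36/61) = -2484/61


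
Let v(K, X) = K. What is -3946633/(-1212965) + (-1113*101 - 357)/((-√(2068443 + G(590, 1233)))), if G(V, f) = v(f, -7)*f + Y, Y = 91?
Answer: 3946633/1212965 + 16110*√3588823/512689 ≈ 62.781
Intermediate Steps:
G(V, f) = 91 + f² (G(V, f) = f*f + 91 = f² + 91 = 91 + f²)
-3946633/(-1212965) + (-1113*101 - 357)/((-√(2068443 + G(590, 1233)))) = -3946633/(-1212965) + (-1113*101 - 357)/((-√(2068443 + (91 + 1233²)))) = -3946633*(-1/1212965) + (-112413 - 357)/((-√(2068443 + (91 + 1520289)))) = 3946633/1212965 - 112770*(-1/√(2068443 + 1520380)) = 3946633/1212965 - 112770*(-√3588823/3588823) = 3946633/1212965 - (-16110)*√3588823/512689 = 3946633/1212965 + 16110*√3588823/512689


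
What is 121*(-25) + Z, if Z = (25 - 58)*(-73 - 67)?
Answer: 1595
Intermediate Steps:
Z = 4620 (Z = -33*(-140) = 4620)
121*(-25) + Z = 121*(-25) + 4620 = -3025 + 4620 = 1595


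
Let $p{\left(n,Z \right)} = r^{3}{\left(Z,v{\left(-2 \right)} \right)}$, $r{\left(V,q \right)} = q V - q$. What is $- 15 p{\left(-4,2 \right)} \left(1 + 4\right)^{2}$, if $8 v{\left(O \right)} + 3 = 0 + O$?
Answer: $\frac{46875}{512} \approx 91.553$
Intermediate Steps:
$v{\left(O \right)} = - \frac{3}{8} + \frac{O}{8}$ ($v{\left(O \right)} = - \frac{3}{8} + \frac{0 + O}{8} = - \frac{3}{8} + \frac{O}{8}$)
$r{\left(V,q \right)} = - q + V q$ ($r{\left(V,q \right)} = V q - q = - q + V q$)
$p{\left(n,Z \right)} = \left(\frac{5}{8} - \frac{5 Z}{8}\right)^{3}$ ($p{\left(n,Z \right)} = \left(\left(- \frac{3}{8} + \frac{1}{8} \left(-2\right)\right) \left(-1 + Z\right)\right)^{3} = \left(\left(- \frac{3}{8} - \frac{1}{4}\right) \left(-1 + Z\right)\right)^{3} = \left(- \frac{5 \left(-1 + Z\right)}{8}\right)^{3} = \left(\frac{5}{8} - \frac{5 Z}{8}\right)^{3}$)
$- 15 p{\left(-4,2 \right)} \left(1 + 4\right)^{2} = - 15 \left(- \frac{125 \left(-1 + 2\right)^{3}}{512}\right) \left(1 + 4\right)^{2} = - 15 \left(- \frac{125 \cdot 1^{3}}{512}\right) 5^{2} = - 15 \left(\left(- \frac{125}{512}\right) 1\right) 25 = \left(-15\right) \left(- \frac{125}{512}\right) 25 = \frac{1875}{512} \cdot 25 = \frac{46875}{512}$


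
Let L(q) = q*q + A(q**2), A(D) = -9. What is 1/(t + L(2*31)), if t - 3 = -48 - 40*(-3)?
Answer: 1/3910 ≈ 0.00025575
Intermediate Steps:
t = 75 (t = 3 + (-48 - 40*(-3)) = 3 + (-48 + 120) = 3 + 72 = 75)
L(q) = -9 + q**2 (L(q) = q*q - 9 = q**2 - 9 = -9 + q**2)
1/(t + L(2*31)) = 1/(75 + (-9 + (2*31)**2)) = 1/(75 + (-9 + 62**2)) = 1/(75 + (-9 + 3844)) = 1/(75 + 3835) = 1/3910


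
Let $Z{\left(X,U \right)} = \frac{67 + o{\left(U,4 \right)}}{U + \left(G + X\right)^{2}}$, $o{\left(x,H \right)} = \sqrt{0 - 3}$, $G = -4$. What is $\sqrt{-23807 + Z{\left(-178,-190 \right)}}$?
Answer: $\frac{\sqrt{-25822221204714 + 32934 i \sqrt{3}}}{32934} \approx 1.7043 \cdot 10^{-7} + 154.3 i$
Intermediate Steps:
$o{\left(x,H \right)} = i \sqrt{3}$ ($o{\left(x,H \right)} = \sqrt{-3} = i \sqrt{3}$)
$Z{\left(X,U \right)} = \frac{67 + i \sqrt{3}}{U + \left(-4 + X\right)^{2}}$
$\sqrt{-23807 + Z{\left(-178,-190 \right)}} = \sqrt{-23807 + \frac{67 + i \sqrt{3}}{-190 + \left(-4 - 178\right)^{2}}} = \sqrt{-23807 + \frac{67 + i \sqrt{3}}{-190 + \left(-182\right)^{2}}} = \sqrt{-23807 + \frac{67 + i \sqrt{3}}{-190 + 33124}} = \sqrt{-23807 + \frac{67 + i \sqrt{3}}{32934}} = \sqrt{-23807 + \left(\frac{67}{32934} + \frac{i \sqrt{3}}{32934}\right)} = \sqrt{- \frac{784059671}{32934} + \frac{i \sqrt{3}}{32934}}$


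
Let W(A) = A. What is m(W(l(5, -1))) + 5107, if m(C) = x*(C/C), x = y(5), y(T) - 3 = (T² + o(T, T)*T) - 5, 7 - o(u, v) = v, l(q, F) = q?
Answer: 5140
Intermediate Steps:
o(u, v) = 7 - v
y(T) = -2 + T² + T*(7 - T) (y(T) = 3 + ((T² + (7 - T)*T) - 5) = 3 + ((T² + T*(7 - T)) - 5) = 3 + (-5 + T² + T*(7 - T)) = -2 + T² + T*(7 - T))
x = 33 (x = -2 + 7*5 = -2 + 35 = 33)
m(C) = 33 (m(C) = 33*(C/C) = 33*1 = 33)
m(W(l(5, -1))) + 5107 = 33 + 5107 = 5140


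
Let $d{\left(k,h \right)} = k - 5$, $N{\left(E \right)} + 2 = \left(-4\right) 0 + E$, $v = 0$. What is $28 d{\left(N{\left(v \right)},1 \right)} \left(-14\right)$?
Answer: $2744$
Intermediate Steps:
$N{\left(E \right)} = -2 + E$ ($N{\left(E \right)} = -2 + \left(\left(-4\right) 0 + E\right) = -2 + \left(0 + E\right) = -2 + E$)
$d{\left(k,h \right)} = -5 + k$ ($d{\left(k,h \right)} = k - 5 = -5 + k$)
$28 d{\left(N{\left(v \right)},1 \right)} \left(-14\right) = 28 \left(-5 + \left(-2 + 0\right)\right) \left(-14\right) = 28 \left(-5 - 2\right) \left(-14\right) = 28 \left(-7\right) \left(-14\right) = \left(-196\right) \left(-14\right) = 2744$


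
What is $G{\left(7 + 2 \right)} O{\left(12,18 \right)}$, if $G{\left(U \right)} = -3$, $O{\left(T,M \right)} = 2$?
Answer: $-6$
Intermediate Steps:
$G{\left(7 + 2 \right)} O{\left(12,18 \right)} = \left(-3\right) 2 = -6$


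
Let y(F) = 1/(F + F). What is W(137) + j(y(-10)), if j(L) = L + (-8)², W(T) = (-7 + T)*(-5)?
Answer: -11721/20 ≈ -586.05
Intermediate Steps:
y(F) = 1/(2*F)
W(T) = 35 - 5*T
j(L) = 64 + L (j(L) = L + 64 = 64 + L)
W(137) + j(y(-10)) = (35 - 5*137) + (64 + (½)/(-10)) = (35 - 685) + (64 + (½)*(-⅒)) = -650 + (64 - 1/20) = -650 + 1279/20 = -11721/20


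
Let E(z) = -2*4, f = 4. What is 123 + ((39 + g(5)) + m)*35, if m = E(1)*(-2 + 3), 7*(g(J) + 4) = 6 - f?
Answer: 1078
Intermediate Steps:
E(z) = -8
g(J) = -26/7 (g(J) = -4 + (6 - 1*4)/7 = -4 + (6 - 4)/7 = -4 + (⅐)*2 = -4 + 2/7 = -26/7)
m = -8 (m = -8*(-2 + 3) = -8*1 = -8)
123 + ((39 + g(5)) + m)*35 = 123 + ((39 - 26/7) - 8)*35 = 123 + (247/7 - 8)*35 = 123 + (191/7)*35 = 123 + 955 = 1078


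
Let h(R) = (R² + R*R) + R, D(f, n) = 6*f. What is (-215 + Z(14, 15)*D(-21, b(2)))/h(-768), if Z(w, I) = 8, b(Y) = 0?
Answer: -1223/1178880 ≈ -0.0010374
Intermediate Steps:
h(R) = R + 2*R² (h(R) = (R² + R²) + R = 2*R² + R = R + 2*R²)
(-215 + Z(14, 15)*D(-21, b(2)))/h(-768) = (-215 + 8*(6*(-21)))/((-768*(1 + 2*(-768)))) = (-215 + 8*(-126))/((-768*(1 - 1536))) = (-215 - 1008)/((-768*(-1535))) = -1223/1178880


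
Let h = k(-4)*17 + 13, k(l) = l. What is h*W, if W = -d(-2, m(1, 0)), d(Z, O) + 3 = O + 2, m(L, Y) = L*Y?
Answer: -55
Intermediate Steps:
d(Z, O) = -1 + O (d(Z, O) = -3 + (O + 2) = -3 + (2 + O) = -1 + O)
h = -55 (h = -4*17 + 13 = -68 + 13 = -55)
W = 1 (W = -(-1 + 1*0) = -(-1 + 0) = -1*(-1) = 1)
h*W = -55*1 = -55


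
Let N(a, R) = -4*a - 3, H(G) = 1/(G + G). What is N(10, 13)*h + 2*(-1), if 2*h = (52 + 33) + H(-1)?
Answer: -7275/4 ≈ -1818.8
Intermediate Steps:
H(G) = 1/(2*G)
N(a, R) = -3 - 4*a
h = 169/4 (h = ((52 + 33) + (½)/(-1))/2 = (85 + (½)*(-1))/2 = (85 - ½)/2 = (½)*(169/2) = 169/4 ≈ 42.250)
N(10, 13)*h + 2*(-1) = (-3 - 4*10)*(169/4) + 2*(-1) = (-3 - 40)*(169/4) - 2 = -43*169/4 - 2 = -7267/4 - 2 = -7275/4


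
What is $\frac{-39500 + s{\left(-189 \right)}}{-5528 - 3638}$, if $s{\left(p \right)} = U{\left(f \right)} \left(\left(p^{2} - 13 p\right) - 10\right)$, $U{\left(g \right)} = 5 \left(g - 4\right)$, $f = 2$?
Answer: $\frac{210590}{4583} \approx 45.95$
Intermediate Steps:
$U{\left(g \right)} = -20 + 5 g$ ($U{\left(g \right)} = 5 \left(-4 + g\right) = -20 + 5 g$)
$s{\left(p \right)} = 100 - 10 p^{2} + 130 p$ ($s{\left(p \right)} = \left(-20 + 5 \cdot 2\right) \left(\left(p^{2} - 13 p\right) - 10\right) = \left(-20 + 10\right) \left(-10 + p^{2} - 13 p\right) = - 10 \left(-10 + p^{2} - 13 p\right) = 100 - 10 p^{2} + 130 p$)
$\frac{-39500 + s{\left(-189 \right)}}{-5528 - 3638} = \frac{-39500 + \left(100 - 10 \left(-189\right)^{2} + 130 \left(-189\right)\right)}{-5528 - 3638} = \frac{-39500 - 381680}{-9166} = \left(-39500 - 381680\right) \left(- \frac{1}{9166}\right) = \left(-421180\right) \left(- \frac{1}{9166}\right) = \frac{210590}{4583}$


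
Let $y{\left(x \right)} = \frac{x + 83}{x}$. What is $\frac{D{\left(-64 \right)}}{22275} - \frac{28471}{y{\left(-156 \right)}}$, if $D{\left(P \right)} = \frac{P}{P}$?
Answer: $- \frac{98933877827}{1626075} \approx -60842.0$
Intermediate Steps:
$D{\left(P \right)} = 1$
$y{\left(x \right)} = \frac{83 + x}{x}$
$\frac{D{\left(-64 \right)}}{22275} - \frac{28471}{y{\left(-156 \right)}} = 1 \cdot \frac{1}{22275} - \frac{28471}{\frac{1}{-156} \left(83 - 156\right)} = 1 \cdot \frac{1}{22275} - \frac{28471}{\left(- \frac{1}{156}\right) \left(-73\right)} = \frac{1}{22275} - \frac{28471}{\frac{73}{156}} = \frac{1}{22275} - \frac{4441476}{73} = - \frac{98933877827}{1626075}$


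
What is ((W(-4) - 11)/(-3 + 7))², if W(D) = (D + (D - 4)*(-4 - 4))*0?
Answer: 121/16 ≈ 7.5625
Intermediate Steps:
W(D) = 0 (W(D) = (D + (-4 + D)*(-8))*0 = (D + (32 - 8*D))*0 = (32 - 7*D)*0 = 0)
((W(-4) - 11)/(-3 + 7))² = ((0 - 11)/(-3 + 7))² = (-11/4)² = 121/16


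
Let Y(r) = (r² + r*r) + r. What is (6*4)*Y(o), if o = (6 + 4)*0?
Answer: 0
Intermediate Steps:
o = 0 (o = 10*0 = 0)
Y(r) = r + 2*r² (Y(r) = (r² + r²) + r = 2*r² + r = r + 2*r²)
(6*4)*Y(o) = (6*4)*(0*(1 + 2*0)) = 24*(0*(1 + 0)) = 24*(0*1) = 24*0 = 0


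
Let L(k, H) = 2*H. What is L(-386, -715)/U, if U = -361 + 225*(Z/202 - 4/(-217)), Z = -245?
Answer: 62682620/27604399 ≈ 2.2707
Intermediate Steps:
U = -27604399/43834 (U = -361 + 225*(-245/202 - 4/(-217)) = -361 + 225*(-245*1/202 - 4*(-1/217)) = -361 + 225*(-245/202 + 4/217) = -361 + 225*(-52357/43834) = -361 - 11780325/43834 = -27604399/43834 ≈ -629.75)
L(-386, -715)/U = (2*(-715))/(-27604399/43834) = -1430*(-43834/27604399) = 62682620/27604399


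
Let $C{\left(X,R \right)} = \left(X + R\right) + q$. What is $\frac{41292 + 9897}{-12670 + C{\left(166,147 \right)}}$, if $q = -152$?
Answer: $- \frac{51189}{12509} \approx -4.0922$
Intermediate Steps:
$C{\left(X,R \right)} = -152 + R + X$ ($C{\left(X,R \right)} = \left(X + R\right) - 152 = \left(R + X\right) - 152 = -152 + R + X$)
$\frac{41292 + 9897}{-12670 + C{\left(166,147 \right)}} = \frac{41292 + 9897}{-12670 + \left(-152 + 147 + 166\right)} = \frac{51189}{-12670 + 161} = \frac{51189}{-12509} = 51189 \left(- \frac{1}{12509}\right) = - \frac{51189}{12509}$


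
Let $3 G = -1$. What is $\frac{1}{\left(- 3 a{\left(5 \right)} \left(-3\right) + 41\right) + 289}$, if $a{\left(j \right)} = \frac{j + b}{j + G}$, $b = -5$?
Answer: $\frac{1}{330} \approx 0.0030303$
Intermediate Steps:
$G = - \frac{1}{3}$ ($G = \frac{1}{3} \left(-1\right) = - \frac{1}{3} \approx -0.33333$)
$a{\left(j \right)} = \frac{-5 + j}{- \frac{1}{3} + j}$ ($a{\left(j \right)} = \frac{j - 5}{j - \frac{1}{3}} = \frac{-5 + j}{- \frac{1}{3} + j}$)
$\frac{1}{\left(- 3 a{\left(5 \right)} \left(-3\right) + 41\right) + 289} = \frac{1}{\left(- 3 \frac{3 \left(-5 + 5\right)}{-1 + 3 \cdot 5} \left(-3\right) + 41\right) + 289} = \frac{1}{\left(- 3 \cdot 3 \frac{1}{-1 + 15} \cdot 0 \left(-3\right) + 41\right) + 289} = \frac{1}{\left(- 3 \cdot 3 \cdot \frac{1}{14} \cdot 0 \left(-3\right) + 41\right) + 289} = \frac{1}{\left(\left(-3\right) 0 \left(-3\right) + 41\right) + 289} = \frac{1}{\left(0 \left(-3\right) + 41\right) + 289} = \frac{1}{\left(0 + 41\right) + 289} = \frac{1}{41 + 289} = \frac{1}{330}$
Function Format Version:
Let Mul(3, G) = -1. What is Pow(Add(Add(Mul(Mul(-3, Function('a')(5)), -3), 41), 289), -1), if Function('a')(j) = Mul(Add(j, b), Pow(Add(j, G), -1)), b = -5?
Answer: Rational(1, 330) ≈ 0.0030303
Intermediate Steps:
G = Rational(-1, 3) (G = Mul(Rational(1, 3), -1) = Rational(-1, 3) ≈ -0.33333)
Function('a')(j) = Mul(Pow(Add(Rational(-1, 3), j), -1), Add(-5, j)) (Function('a')(j) = Mul(Add(j, -5), Pow(Add(j, Rational(-1, 3)), -1)) = Mul(Add(-5, j), Pow(Add(Rational(-1, 3), j), -1)) = Mul(Pow(Add(Rational(-1, 3), j), -1), Add(-5, j)))
Pow(Add(Add(Mul(Mul(-3, Function('a')(5)), -3), 41), 289), -1) = Pow(Add(Add(Mul(Mul(-3, Mul(3, Pow(Add(-1, Mul(3, 5)), -1), Add(-5, 5))), -3), 41), 289), -1) = Pow(Add(Add(Mul(Mul(-3, Mul(3, Pow(Add(-1, 15), -1), 0)), -3), 41), 289), -1) = Pow(Add(Add(Mul(Mul(-3, Mul(3, Pow(14, -1), 0)), -3), 41), 289), -1) = Pow(Add(Add(Mul(Mul(-3, Mul(3, Rational(1, 14), 0)), -3), 41), 289), -1) = Pow(Add(Add(Mul(Mul(-3, 0), -3), 41), 289), -1) = Pow(Add(Add(Mul(0, -3), 41), 289), -1) = Pow(Add(Add(0, 41), 289), -1) = Pow(Add(41, 289), -1) = Pow(330, -1) = Rational(1, 330)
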